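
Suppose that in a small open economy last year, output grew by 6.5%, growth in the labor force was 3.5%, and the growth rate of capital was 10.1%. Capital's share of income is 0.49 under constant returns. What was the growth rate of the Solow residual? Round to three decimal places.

-0.234%

Labor's share = 1 − 0.49 = 0.51.
Capital: 0.49 × 10.1 = 4.949 pp.
The labor force: 0.51 × 3.5 = 1.785 pp.
TFP growth = 6.5 − 6.734 = -0.234%.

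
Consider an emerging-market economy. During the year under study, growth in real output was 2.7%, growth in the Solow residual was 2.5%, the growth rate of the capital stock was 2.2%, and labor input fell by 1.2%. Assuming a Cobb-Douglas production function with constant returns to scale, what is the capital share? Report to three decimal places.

The capital share is 0.412.

gY = gA + α·gK + (1−α)·gL, so gY − gA − gL = α(gK − gL).
2.7 − 2.5 + 1.2 = α × (2.2 − (-1.2)).
1.4 = 3.4 α, so α = 0.41176.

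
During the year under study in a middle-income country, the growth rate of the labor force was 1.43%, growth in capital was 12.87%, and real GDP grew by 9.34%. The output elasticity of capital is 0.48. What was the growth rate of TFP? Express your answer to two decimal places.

Labor's share = 1 − 0.48 = 0.52.
Capital: 0.48 × 12.87 = 6.1776 pp.
The labor force: 0.52 × 1.43 = 0.7436 pp.
TFP growth = 9.34 − 6.9212 = 2.4188%.

2.42%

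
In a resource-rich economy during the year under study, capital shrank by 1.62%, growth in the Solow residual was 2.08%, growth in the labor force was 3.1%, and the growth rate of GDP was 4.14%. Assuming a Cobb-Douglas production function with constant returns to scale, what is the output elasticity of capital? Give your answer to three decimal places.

α = 0.220

gY = gA + α·gK + (1−α)·gL, so gY − gA − gL = α(gK − gL).
4.14 − 2.08 − 3.1 = α × (-1.62 − 3.1).
-1.04 = -4.72 α, so α = 0.22034.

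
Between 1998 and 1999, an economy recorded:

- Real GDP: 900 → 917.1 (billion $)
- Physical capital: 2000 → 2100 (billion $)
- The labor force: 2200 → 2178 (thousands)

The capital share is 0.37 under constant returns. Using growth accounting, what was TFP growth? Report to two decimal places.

Real GDP growth = (917.1 − 900) / 900 = 1.9%.
Physical capital growth = (2100 − 2000) / 2000 = 5%.
The labor force growth = (2178 − 2200) / 2200 = -1%.
Labor's share = 1 − 0.37 = 0.63.
Physical capital: 0.37 × 5 = 1.85 pp.
The labor force: 0.63 × (-1) = -0.63 pp.
TFP growth = 1.9 − 1.22 = 0.68%.

0.68%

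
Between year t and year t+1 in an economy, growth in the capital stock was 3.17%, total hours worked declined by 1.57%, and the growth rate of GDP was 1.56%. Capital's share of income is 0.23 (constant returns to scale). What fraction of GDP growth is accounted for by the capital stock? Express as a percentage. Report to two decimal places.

The capital stock accounted for 46.74% of growth.

The capital stock contributed 0.23 × 3.17 = 0.7291 pp.
Share of growth = 0.7291 / 1.56 × 100 = 46.7372%.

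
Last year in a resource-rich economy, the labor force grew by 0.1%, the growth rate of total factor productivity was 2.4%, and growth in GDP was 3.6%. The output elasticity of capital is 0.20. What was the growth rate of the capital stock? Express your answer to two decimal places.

5.60%

Labor's share = 1 − 0.2 = 0.8.
gY = gA + 0.8×0.1 + 0.2×g.
0.2×g = 3.6 − 2.4 − 0.08 = 1.12.
g = 1.12 / 0.2 = 5.6%.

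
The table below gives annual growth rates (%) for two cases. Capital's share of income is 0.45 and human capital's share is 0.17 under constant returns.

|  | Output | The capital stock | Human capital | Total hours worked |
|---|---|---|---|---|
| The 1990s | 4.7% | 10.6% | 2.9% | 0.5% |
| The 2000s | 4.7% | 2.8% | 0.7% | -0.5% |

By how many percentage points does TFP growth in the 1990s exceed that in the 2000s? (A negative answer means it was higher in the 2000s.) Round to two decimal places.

Labor's share = 1 − 0.45 − 0.17 = 0.38.
The 1990s: TFP = 4.7 − 4.77 − 0.493 − 0.19 = -0.753%.
The 2000s: TFP = 4.7 − 1.26 − 0.119 + 0.19 = 3.511%.
Difference = -0.753 − (3.511) = -4.264 pp.

-4.26 percentage points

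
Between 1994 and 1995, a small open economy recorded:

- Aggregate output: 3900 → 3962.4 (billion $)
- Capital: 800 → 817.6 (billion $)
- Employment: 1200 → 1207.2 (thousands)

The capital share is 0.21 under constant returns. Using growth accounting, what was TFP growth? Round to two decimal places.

Aggregate output growth = (3962.4 − 3900) / 3900 = 1.6%.
Capital growth = (817.6 − 800) / 800 = 2.2%.
Employment growth = (1207.2 − 1200) / 1200 = 0.6%.
Labor's share = 1 − 0.21 = 0.79.
Capital: 0.21 × 2.2 = 0.462 pp.
Employment: 0.79 × 0.6 = 0.474 pp.
TFP growth = 1.6 − 0.936 = 0.664%.

0.66%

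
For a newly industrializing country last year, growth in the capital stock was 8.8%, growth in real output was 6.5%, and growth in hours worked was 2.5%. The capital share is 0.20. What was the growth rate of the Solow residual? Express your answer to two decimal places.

Labor's share = 1 − 0.2 = 0.8.
The capital stock: 0.2 × 8.8 = 1.76 pp.
Hours worked: 0.8 × 2.5 = 2 pp.
TFP growth = 6.5 − 3.76 = 2.74%.

2.74%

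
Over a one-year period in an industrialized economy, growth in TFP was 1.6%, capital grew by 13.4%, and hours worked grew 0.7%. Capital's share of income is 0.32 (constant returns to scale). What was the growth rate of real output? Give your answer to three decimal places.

Labor's share = 1 − 0.32 = 0.68.
Capital: 0.32 × 13.4 = 4.288 pp.
Hours worked: 0.68 × 0.7 = 0.476 pp.
Output growth = 1.6 + 4.764 = 6.364%.

Real output growth was 6.364%.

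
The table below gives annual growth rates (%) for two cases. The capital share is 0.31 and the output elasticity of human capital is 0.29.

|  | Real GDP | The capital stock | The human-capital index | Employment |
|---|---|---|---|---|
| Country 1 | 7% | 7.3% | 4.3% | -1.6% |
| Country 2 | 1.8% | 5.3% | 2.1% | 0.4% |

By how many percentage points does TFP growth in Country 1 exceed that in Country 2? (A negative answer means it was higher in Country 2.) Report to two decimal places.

Labor's share = 1 − 0.31 − 0.29 = 0.4.
Country 1: TFP = 7 − 2.263 − 1.247 + 0.64 = 4.13%.
Country 2: TFP = 1.8 − 1.643 − 0.609 − 0.16 = -0.612%.
Difference = 4.13 − (-0.612) = 4.742 pp.

4.74 percentage points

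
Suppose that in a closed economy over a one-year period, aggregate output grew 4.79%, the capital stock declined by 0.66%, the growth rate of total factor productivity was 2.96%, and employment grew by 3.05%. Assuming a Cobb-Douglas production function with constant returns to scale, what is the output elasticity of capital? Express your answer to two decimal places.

gY = gA + α·gK + (1−α)·gL, so gY − gA − gL = α(gK − gL).
4.79 − 2.96 − 3.05 = α × (-0.66 − 3.05).
-1.22 = -3.71 α, so α = 0.3288.

0.33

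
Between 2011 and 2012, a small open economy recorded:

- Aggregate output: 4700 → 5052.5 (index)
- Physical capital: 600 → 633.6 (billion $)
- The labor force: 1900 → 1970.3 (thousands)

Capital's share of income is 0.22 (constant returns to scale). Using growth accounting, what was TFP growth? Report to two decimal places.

TFP grew 3.38%.

Aggregate output growth = (5052.5 − 4700) / 4700 = 7.5%.
Physical capital growth = (633.6 − 600) / 600 = 5.6%.
The labor force growth = (1970.3 − 1900) / 1900 = 3.7%.
Labor's share = 1 − 0.22 = 0.78.
Physical capital: 0.22 × 5.6 = 1.232 pp.
The labor force: 0.78 × 3.7 = 2.886 pp.
TFP growth = 7.5 − 4.118 = 3.382%.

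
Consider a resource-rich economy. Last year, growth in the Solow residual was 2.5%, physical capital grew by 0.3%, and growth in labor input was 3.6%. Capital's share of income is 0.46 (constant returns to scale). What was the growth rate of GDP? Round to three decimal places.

4.582%

Labor's share = 1 − 0.46 = 0.54.
Physical capital: 0.46 × 0.3 = 0.138 pp.
Labor input: 0.54 × 3.6 = 1.944 pp.
Output growth = 2.5 + 2.082 = 4.582%.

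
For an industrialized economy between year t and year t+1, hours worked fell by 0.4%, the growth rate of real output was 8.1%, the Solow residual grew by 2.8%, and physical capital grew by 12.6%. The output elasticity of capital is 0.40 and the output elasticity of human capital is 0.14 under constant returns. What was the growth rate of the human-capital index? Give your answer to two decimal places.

Labor's share = 1 − 0.4 − 0.14 = 0.46.
gY = gA + 0.4×12.6 + 0.46×(-0.4) + 0.14×g.
0.14×g = 8.1 − 2.8 − 4.856 = 0.444.
g = 0.444 / 0.14 = 3.1714%.

3.17%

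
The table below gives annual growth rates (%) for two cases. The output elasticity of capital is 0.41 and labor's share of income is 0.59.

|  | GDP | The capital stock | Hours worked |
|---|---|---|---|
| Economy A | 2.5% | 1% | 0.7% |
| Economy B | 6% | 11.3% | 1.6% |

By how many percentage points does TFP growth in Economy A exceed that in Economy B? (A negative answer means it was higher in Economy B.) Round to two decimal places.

1.25 percentage points

Labor's share = 1 − 0.41 = 0.59.
Economy A: TFP = 2.5 − 0.41 − 0.413 = 1.677%.
Economy B: TFP = 6 − 4.633 − 0.944 = 0.423%.
Difference = 1.677 − (0.423) = 1.254 pp.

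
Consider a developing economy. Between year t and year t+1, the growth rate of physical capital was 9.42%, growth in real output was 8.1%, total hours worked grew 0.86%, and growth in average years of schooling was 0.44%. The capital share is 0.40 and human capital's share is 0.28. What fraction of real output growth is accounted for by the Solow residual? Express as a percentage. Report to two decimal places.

Labor's share = 1 − 0.4 − 0.28 = 0.32.
Physical capital: 0.4 × 9.42 = 3.768 pp.
Average years of schooling: 0.28 × 0.44 = 0.1232 pp.
Total hours worked: 0.32 × 0.86 = 0.2752 pp.
TFP growth = 8.1 − 4.1664 = 3.9336%.
TFP share of growth = 3.9336 / 8.1 × 100 = 48.563%.

48.56%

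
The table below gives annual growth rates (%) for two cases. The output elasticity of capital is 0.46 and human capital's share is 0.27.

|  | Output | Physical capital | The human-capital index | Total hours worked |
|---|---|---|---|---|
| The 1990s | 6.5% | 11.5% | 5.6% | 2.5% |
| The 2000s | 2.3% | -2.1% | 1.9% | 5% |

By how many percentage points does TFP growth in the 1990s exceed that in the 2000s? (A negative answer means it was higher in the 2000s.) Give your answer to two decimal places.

-2.38 percentage points

Labor's share = 1 − 0.46 − 0.27 = 0.27.
The 1990s: TFP = 6.5 − 5.29 − 1.512 − 0.675 = -0.977%.
The 2000s: TFP = 2.3 + 0.966 − 0.513 − 1.35 = 1.403%.
Difference = -0.977 − (1.403) = -2.38 pp.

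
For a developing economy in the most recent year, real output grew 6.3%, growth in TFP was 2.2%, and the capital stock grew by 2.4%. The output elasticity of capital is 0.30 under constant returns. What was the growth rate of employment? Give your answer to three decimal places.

Labor's share = 1 − 0.3 = 0.7.
gY = gA + 0.3×2.4 + 0.7×g.
0.7×g = 6.3 − 2.2 − 0.72 = 3.38.
g = 3.38 / 0.7 = 4.82857%.

4.829%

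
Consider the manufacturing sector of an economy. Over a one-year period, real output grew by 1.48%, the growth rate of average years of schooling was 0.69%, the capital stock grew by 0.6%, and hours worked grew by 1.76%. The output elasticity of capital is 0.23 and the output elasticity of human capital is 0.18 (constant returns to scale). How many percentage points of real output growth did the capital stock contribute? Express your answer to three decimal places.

Contribution = share × growth = 0.23 × 0.6 = 0.138 pp.

0.138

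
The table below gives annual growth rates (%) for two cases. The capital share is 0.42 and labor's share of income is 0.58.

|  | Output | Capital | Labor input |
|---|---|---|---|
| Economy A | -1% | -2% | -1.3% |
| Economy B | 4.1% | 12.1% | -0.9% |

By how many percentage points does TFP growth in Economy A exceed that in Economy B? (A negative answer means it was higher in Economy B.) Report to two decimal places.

Labor's share = 1 − 0.42 = 0.58.
Economy A: TFP = -1 + 0.84 + 0.754 = 0.594%.
Economy B: TFP = 4.1 − 5.082 + 0.522 = -0.46%.
Difference = 0.594 − (-0.46) = 1.054 pp.

1.05 percentage points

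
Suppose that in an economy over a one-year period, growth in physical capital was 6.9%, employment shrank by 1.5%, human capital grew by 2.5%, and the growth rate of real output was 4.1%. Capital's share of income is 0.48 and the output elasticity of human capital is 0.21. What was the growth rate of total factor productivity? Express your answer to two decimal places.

Labor's share = 1 − 0.48 − 0.21 = 0.31.
Physical capital: 0.48 × 6.9 = 3.312 pp.
Human capital: 0.21 × 2.5 = 0.525 pp.
Employment: 0.31 × (-1.5) = -0.465 pp.
TFP growth = 4.1 − 3.372 = 0.728%.

0.73%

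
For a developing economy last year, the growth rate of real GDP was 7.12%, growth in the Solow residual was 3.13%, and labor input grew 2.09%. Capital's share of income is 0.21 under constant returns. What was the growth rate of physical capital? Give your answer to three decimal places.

11.138%

Labor's share = 1 − 0.21 = 0.79.
gY = gA + 0.79×2.09 + 0.21×g.
0.21×g = 7.12 − 3.13 − 1.6511 = 2.3389.
g = 2.3389 / 0.21 = 11.13762%.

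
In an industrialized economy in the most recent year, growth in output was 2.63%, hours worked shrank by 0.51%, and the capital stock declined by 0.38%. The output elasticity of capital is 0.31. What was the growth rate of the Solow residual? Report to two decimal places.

3.10%

Labor's share = 1 − 0.31 = 0.69.
The capital stock: 0.31 × (-0.38) = -0.1178 pp.
Hours worked: 0.69 × (-0.51) = -0.3519 pp.
TFP growth = 2.63 + 0.4697 = 3.0997%.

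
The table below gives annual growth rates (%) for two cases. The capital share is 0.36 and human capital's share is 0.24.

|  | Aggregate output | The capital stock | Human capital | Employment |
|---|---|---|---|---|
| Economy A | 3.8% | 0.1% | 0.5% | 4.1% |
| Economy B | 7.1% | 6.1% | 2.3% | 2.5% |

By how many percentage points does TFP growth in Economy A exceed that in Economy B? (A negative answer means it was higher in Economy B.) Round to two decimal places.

-1.35 percentage points

Labor's share = 1 − 0.36 − 0.24 = 0.4.
Economy A: TFP = 3.8 − 0.036 − 0.12 − 1.64 = 2.004%.
Economy B: TFP = 7.1 − 2.196 − 0.552 − 1 = 3.352%.
Difference = 2.004 − (3.352) = -1.348 pp.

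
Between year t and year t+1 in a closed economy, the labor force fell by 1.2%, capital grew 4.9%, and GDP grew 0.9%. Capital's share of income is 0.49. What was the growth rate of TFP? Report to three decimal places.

Labor's share = 1 − 0.49 = 0.51.
Capital: 0.49 × 4.9 = 2.401 pp.
The labor force: 0.51 × (-1.2) = -0.612 pp.
TFP growth = 0.9 − 1.789 = -0.889%.

-0.889%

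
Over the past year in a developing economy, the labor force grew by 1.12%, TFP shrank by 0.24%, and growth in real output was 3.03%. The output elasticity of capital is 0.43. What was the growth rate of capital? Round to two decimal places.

6.12%

Labor's share = 1 − 0.43 = 0.57.
gY = gA + 0.57×1.12 + 0.43×g.
0.43×g = 3.03 + 0.24 − 0.6384 = 2.6316.
g = 2.6316 / 0.43 = 6.12%.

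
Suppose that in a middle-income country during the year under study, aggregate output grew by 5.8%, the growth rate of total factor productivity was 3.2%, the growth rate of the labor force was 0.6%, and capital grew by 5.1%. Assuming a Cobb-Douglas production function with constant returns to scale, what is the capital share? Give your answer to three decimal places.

The capital share is 0.444.

gY = gA + α·gK + (1−α)·gL, so gY − gA − gL = α(gK − gL).
5.8 − 3.2 − 0.6 = α × (5.1 − 0.6).
2 = 4.5 α, so α = 0.44444.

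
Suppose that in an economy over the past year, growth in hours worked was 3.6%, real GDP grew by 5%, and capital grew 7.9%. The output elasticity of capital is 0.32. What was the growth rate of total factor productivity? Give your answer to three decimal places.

Labor's share = 1 − 0.32 = 0.68.
Capital: 0.32 × 7.9 = 2.528 pp.
Hours worked: 0.68 × 3.6 = 2.448 pp.
TFP growth = 5 − 4.976 = 0.024%.

Total factor productivity growth was 0.024%.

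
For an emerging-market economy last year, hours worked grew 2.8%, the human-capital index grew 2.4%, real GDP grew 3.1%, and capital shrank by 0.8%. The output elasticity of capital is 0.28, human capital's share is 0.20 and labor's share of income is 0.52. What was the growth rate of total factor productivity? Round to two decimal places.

Labor's share = 1 − 0.28 − 0.2 = 0.52.
Capital: 0.28 × (-0.8) = -0.224 pp.
The human-capital index: 0.2 × 2.4 = 0.48 pp.
Hours worked: 0.52 × 2.8 = 1.456 pp.
TFP growth = 3.1 − 1.712 = 1.388%.

1.39%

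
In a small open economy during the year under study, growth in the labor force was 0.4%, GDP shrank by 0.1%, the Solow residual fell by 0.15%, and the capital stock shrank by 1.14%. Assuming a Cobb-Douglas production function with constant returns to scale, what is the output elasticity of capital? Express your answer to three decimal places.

The output elasticity of capital is 0.227.

gY = gA + α·gK + (1−α)·gL, so gY − gA − gL = α(gK − gL).
-0.1 + 0.15 − 0.4 = α × (-1.14 − 0.4).
-0.35 = -1.54 α, so α = 0.22727.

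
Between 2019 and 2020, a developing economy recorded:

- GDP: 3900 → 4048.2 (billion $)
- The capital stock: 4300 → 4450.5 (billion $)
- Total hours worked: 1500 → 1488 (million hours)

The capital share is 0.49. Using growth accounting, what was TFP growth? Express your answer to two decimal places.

2.49%

GDP growth = (4048.2 − 3900) / 3900 = 3.8%.
The capital stock growth = (4450.5 − 4300) / 4300 = 3.5%.
Total hours worked growth = (1488 − 1500) / 1500 = -0.8%.
Labor's share = 1 − 0.49 = 0.51.
The capital stock: 0.49 × 3.5 = 1.715 pp.
Total hours worked: 0.51 × (-0.8) = -0.408 pp.
TFP growth = 3.8 − 1.307 = 2.493%.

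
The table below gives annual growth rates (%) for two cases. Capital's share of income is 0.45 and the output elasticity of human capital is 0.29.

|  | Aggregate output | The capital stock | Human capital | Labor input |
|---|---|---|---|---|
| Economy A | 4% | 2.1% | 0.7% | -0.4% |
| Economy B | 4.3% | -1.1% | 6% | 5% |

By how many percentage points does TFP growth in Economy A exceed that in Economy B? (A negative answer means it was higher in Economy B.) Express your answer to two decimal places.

1.20 percentage points

Labor's share = 1 − 0.45 − 0.29 = 0.26.
Economy A: TFP = 4 − 0.945 − 0.203 + 0.104 = 2.956%.
Economy B: TFP = 4.3 + 0.495 − 1.74 − 1.3 = 1.755%.
Difference = 2.956 − (1.755) = 1.201 pp.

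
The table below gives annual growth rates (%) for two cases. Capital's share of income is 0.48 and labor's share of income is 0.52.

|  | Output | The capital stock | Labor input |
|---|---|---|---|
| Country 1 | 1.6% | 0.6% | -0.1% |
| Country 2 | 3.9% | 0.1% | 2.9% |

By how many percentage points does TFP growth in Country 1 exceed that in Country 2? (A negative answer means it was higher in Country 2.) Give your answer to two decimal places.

-0.98 percentage points

Labor's share = 1 − 0.48 = 0.52.
Country 1: TFP = 1.6 − 0.288 + 0.052 = 1.364%.
Country 2: TFP = 3.9 − 0.048 − 1.508 = 2.344%.
Difference = 1.364 − (2.344) = -0.98 pp.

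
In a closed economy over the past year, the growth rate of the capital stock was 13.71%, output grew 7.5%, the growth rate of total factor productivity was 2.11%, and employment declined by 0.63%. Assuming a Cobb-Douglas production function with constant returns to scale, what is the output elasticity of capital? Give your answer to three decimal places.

0.420

gY = gA + α·gK + (1−α)·gL, so gY − gA − gL = α(gK − gL).
7.5 − 2.11 + 0.63 = α × (13.71 − (-0.63)).
6.02 = 14.34 α, so α = 0.4198.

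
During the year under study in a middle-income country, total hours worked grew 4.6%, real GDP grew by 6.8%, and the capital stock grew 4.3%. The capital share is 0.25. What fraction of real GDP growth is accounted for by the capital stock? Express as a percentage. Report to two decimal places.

The capital stock contributed 0.25 × 4.3 = 1.075 pp.
Share of growth = 1.075 / 6.8 × 100 = 15.8088%.

15.81%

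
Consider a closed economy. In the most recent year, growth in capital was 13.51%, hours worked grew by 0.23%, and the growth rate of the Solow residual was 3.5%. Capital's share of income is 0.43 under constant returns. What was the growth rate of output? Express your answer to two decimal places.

Labor's share = 1 − 0.43 = 0.57.
Capital: 0.43 × 13.51 = 5.8093 pp.
Hours worked: 0.57 × 0.23 = 0.1311 pp.
Output growth = 3.5 + 5.9404 = 9.4404%.

9.44%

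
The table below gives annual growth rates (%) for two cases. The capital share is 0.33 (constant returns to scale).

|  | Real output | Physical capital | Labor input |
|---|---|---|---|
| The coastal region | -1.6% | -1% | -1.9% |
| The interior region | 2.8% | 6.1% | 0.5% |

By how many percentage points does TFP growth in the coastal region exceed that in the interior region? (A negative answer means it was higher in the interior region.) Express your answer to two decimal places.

Labor's share = 1 − 0.33 = 0.67.
The coastal region: TFP = -1.6 + 0.33 + 1.273 = 0.003%.
The interior region: TFP = 2.8 − 2.013 − 0.335 = 0.452%.
Difference = 0.003 − (0.452) = -0.449 pp.

-0.45 percentage points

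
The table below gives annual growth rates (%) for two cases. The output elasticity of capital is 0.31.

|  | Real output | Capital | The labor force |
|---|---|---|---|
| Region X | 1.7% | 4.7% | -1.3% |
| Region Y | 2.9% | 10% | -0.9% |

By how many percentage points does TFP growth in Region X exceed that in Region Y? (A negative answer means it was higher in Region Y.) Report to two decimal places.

Labor's share = 1 − 0.31 = 0.69.
Region X: TFP = 1.7 − 1.457 + 0.897 = 1.14%.
Region Y: TFP = 2.9 − 3.1 + 0.621 = 0.421%.
Difference = 1.14 − (0.421) = 0.719 pp.

0.72 percentage points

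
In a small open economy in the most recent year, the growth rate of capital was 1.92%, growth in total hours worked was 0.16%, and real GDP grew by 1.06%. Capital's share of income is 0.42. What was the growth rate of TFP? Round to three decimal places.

TFP grew 0.161%.

Labor's share = 1 − 0.42 = 0.58.
Capital: 0.42 × 1.92 = 0.8064 pp.
Total hours worked: 0.58 × 0.16 = 0.0928 pp.
TFP growth = 1.06 − 0.8992 = 0.1608%.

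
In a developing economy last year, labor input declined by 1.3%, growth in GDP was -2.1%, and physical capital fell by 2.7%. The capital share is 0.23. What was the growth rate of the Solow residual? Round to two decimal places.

Labor's share = 1 − 0.23 = 0.77.
Physical capital: 0.23 × (-2.7) = -0.621 pp.
Labor input: 0.77 × (-1.3) = -1.001 pp.
TFP growth = -2.1 + 1.622 = -0.478%.

-0.48%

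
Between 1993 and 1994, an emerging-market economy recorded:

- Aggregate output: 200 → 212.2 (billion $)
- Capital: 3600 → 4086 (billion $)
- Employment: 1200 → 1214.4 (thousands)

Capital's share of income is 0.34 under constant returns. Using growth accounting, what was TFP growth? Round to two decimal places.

0.72%

Aggregate output growth = (212.2 − 200) / 200 = 6.1%.
Capital growth = (4086 − 3600) / 3600 = 13.5%.
Employment growth = (1214.4 − 1200) / 1200 = 1.2%.
Labor's share = 1 − 0.34 = 0.66.
Capital: 0.34 × 13.5 = 4.59 pp.
Employment: 0.66 × 1.2 = 0.792 pp.
TFP growth = 6.1 − 5.382 = 0.718%.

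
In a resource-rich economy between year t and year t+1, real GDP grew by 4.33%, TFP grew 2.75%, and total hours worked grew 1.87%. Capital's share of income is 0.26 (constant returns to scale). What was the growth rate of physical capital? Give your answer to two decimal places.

Physical capital grew 0.75%.

Labor's share = 1 − 0.26 = 0.74.
gY = gA + 0.74×1.87 + 0.26×g.
0.26×g = 4.33 − 2.75 − 1.3838 = 0.1962.
g = 0.1962 / 0.26 = 0.7546%.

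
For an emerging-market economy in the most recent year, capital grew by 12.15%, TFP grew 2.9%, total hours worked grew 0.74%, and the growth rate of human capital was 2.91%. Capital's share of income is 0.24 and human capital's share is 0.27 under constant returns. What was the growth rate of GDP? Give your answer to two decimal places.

GDP grew 6.96%.

Labor's share = 1 − 0.24 − 0.27 = 0.49.
Capital: 0.24 × 12.15 = 2.916 pp.
Human capital: 0.27 × 2.91 = 0.7857 pp.
Total hours worked: 0.49 × 0.74 = 0.3626 pp.
Output growth = 2.9 + 4.0643 = 6.9643%.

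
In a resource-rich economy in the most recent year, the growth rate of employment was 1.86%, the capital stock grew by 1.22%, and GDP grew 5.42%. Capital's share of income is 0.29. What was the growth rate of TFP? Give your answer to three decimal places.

Labor's share = 1 − 0.29 = 0.71.
The capital stock: 0.29 × 1.22 = 0.3538 pp.
Employment: 0.71 × 1.86 = 1.3206 pp.
TFP growth = 5.42 − 1.6744 = 3.7456%.

3.746%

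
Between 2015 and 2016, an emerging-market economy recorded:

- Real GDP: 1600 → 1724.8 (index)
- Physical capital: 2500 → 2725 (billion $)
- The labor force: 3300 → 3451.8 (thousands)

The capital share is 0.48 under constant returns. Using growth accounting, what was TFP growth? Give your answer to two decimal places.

TFP grew 1.09%.

Real GDP growth = (1724.8 − 1600) / 1600 = 7.8%.
Physical capital growth = (2725 − 2500) / 2500 = 9%.
The labor force growth = (3451.8 − 3300) / 3300 = 4.6%.
Labor's share = 1 − 0.48 = 0.52.
Physical capital: 0.48 × 9 = 4.32 pp.
The labor force: 0.52 × 4.6 = 2.392 pp.
TFP growth = 7.8 − 6.712 = 1.088%.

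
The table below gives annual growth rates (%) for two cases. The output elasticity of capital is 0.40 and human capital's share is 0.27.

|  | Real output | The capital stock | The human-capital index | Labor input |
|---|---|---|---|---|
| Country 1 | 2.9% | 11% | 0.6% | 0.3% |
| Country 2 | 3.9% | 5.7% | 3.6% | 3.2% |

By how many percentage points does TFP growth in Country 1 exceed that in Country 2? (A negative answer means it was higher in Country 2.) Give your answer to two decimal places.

Labor's share = 1 − 0.4 − 0.27 = 0.33.
Country 1: TFP = 2.9 − 4.4 − 0.162 − 0.099 = -1.761%.
Country 2: TFP = 3.9 − 2.28 − 0.972 − 1.056 = -0.408%.
Difference = -1.761 − (-0.408) = -1.353 pp.

-1.35 percentage points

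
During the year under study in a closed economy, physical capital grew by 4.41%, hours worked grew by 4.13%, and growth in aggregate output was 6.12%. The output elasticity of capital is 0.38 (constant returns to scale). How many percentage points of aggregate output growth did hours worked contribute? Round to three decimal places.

Labor's share = 1 − 0.38 = 0.62.
Contribution = share × growth = 0.62 × 4.13 = 2.5606 pp.

2.561 pp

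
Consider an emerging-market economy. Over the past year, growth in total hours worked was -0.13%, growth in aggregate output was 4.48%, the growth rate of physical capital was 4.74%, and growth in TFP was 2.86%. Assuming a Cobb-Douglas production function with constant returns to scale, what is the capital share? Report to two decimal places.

The capital share is 0.36.

gY = gA + α·gK + (1−α)·gL, so gY − gA − gL = α(gK − gL).
4.48 − 2.86 + 0.13 = α × (4.74 − (-0.13)).
1.75 = 4.87 α, so α = 0.3593.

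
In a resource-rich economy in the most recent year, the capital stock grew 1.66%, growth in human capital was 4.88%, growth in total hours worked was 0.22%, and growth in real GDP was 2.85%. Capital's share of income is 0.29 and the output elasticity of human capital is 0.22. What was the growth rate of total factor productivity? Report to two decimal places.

Labor's share = 1 − 0.29 − 0.22 = 0.49.
The capital stock: 0.29 × 1.66 = 0.4814 pp.
Human capital: 0.22 × 4.88 = 1.0736 pp.
Total hours worked: 0.49 × 0.22 = 0.1078 pp.
TFP growth = 2.85 − 1.6628 = 1.1872%.

1.19%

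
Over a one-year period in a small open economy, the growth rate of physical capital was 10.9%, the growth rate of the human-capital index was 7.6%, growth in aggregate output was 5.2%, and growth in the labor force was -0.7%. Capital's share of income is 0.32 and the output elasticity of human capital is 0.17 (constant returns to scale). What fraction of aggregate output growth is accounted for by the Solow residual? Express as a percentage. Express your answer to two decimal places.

The Solow residual accounted for 14.94% of growth.

Labor's share = 1 − 0.32 − 0.17 = 0.51.
Physical capital: 0.32 × 10.9 = 3.488 pp.
The human-capital index: 0.17 × 7.6 = 1.292 pp.
The labor force: 0.51 × (-0.7) = -0.357 pp.
TFP growth = 5.2 − 4.423 = 0.777%.
TFP share of growth = 0.777 / 5.2 × 100 = 14.9423%.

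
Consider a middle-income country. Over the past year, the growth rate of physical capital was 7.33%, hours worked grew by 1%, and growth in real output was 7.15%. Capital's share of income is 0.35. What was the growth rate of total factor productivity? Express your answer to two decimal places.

Labor's share = 1 − 0.35 = 0.65.
Physical capital: 0.35 × 7.33 = 2.5655 pp.
Hours worked: 0.65 × 1 = 0.65 pp.
TFP growth = 7.15 − 3.2155 = 3.9345%.

3.93%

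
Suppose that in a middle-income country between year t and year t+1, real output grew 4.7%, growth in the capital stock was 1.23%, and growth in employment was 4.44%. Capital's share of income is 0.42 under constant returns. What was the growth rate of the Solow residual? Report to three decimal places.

The Solow residual growth was 1.608%.

Labor's share = 1 − 0.42 = 0.58.
The capital stock: 0.42 × 1.23 = 0.5166 pp.
Employment: 0.58 × 4.44 = 2.5752 pp.
TFP growth = 4.7 − 3.0918 = 1.6082%.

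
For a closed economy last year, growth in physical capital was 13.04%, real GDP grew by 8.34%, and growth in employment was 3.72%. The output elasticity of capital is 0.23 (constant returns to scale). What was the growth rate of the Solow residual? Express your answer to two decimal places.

2.48%

Labor's share = 1 − 0.23 = 0.77.
Physical capital: 0.23 × 13.04 = 2.9992 pp.
Employment: 0.77 × 3.72 = 2.8644 pp.
TFP growth = 8.34 − 5.8636 = 2.4764%.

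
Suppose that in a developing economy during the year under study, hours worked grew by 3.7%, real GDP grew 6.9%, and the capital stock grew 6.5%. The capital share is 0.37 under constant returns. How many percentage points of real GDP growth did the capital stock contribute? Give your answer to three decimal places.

Contribution = share × growth = 0.37 × 6.5 = 2.405 pp.

2.405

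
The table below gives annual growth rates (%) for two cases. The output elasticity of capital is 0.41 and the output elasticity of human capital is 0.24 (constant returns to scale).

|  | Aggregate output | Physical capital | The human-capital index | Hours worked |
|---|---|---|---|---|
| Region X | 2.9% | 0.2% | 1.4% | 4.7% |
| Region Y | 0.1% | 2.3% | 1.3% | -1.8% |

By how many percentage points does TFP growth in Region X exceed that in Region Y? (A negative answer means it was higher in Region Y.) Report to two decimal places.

1.36 percentage points

Labor's share = 1 − 0.41 − 0.24 = 0.35.
Region X: TFP = 2.9 − 0.082 − 0.336 − 1.645 = 0.837%.
Region Y: TFP = 0.1 − 0.943 − 0.312 + 0.63 = -0.525%.
Difference = 0.837 − (-0.525) = 1.362 pp.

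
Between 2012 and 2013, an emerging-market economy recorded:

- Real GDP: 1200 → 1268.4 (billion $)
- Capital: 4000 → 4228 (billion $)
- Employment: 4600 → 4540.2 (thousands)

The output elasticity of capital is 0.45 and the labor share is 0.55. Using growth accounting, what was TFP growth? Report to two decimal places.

Real GDP growth = (1268.4 − 1200) / 1200 = 5.7%.
Capital growth = (4228 − 4000) / 4000 = 5.7%.
Employment growth = (4540.2 − 4600) / 4600 = -1.3%.
Labor's share = 1 − 0.45 = 0.55.
Capital: 0.45 × 5.7 = 2.565 pp.
Employment: 0.55 × (-1.3) = -0.715 pp.
TFP growth = 5.7 − 1.85 = 3.85%.

3.85%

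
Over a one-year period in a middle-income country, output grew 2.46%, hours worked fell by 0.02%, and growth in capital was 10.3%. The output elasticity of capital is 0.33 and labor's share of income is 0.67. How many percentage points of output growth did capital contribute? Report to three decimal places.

3.399

Contribution = share × growth = 0.33 × 10.3 = 3.399 pp.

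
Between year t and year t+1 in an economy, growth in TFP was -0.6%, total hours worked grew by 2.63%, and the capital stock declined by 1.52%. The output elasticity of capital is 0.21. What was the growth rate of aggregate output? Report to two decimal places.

1.16%

Labor's share = 1 − 0.21 = 0.79.
The capital stock: 0.21 × (-1.52) = -0.3192 pp.
Total hours worked: 0.79 × 2.63 = 2.0777 pp.
Output growth = -0.6 + 1.7585 = 1.1585%.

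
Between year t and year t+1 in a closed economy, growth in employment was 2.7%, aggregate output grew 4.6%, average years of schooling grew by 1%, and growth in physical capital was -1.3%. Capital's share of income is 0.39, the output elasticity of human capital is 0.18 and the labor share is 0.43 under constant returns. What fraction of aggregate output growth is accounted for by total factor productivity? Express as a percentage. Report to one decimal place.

Total factor productivity accounted for 81.9% of growth.

Labor's share = 1 − 0.39 − 0.18 = 0.43.
Physical capital: 0.39 × (-1.3) = -0.507 pp.
Average years of schooling: 0.18 × 1 = 0.18 pp.
Employment: 0.43 × 2.7 = 1.161 pp.
TFP growth = 4.6 − 0.834 = 3.766%.
TFP share of growth = 3.766 / 4.6 × 100 = 81.87%.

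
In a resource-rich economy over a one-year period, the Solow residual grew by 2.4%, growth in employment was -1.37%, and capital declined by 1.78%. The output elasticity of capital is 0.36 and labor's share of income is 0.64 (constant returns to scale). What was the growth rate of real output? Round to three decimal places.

Labor's share = 1 − 0.36 = 0.64.
Capital: 0.36 × (-1.78) = -0.6408 pp.
Employment: 0.64 × (-1.37) = -0.8768 pp.
Output growth = 2.4 + (-1.5176) = 0.8824%.

Real output grew 0.882%.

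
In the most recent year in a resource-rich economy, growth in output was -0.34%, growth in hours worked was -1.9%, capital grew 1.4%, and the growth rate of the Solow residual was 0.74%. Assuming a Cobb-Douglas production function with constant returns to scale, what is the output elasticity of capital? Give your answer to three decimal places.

The output elasticity of capital is 0.248.

gY = gA + α·gK + (1−α)·gL, so gY − gA − gL = α(gK − gL).
-0.34 − 0.74 + 1.9 = α × (1.4 − (-1.9)).
0.82 = 3.3 α, so α = 0.24848.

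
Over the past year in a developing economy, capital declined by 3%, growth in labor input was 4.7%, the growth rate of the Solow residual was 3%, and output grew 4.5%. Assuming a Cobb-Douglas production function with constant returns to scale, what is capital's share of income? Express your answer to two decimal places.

α = 0.42

gY = gA + α·gK + (1−α)·gL, so gY − gA − gL = α(gK − gL).
4.5 − 3 − 4.7 = α × (-3 − 4.7).
-3.2 = -7.7 α, so α = 0.4156.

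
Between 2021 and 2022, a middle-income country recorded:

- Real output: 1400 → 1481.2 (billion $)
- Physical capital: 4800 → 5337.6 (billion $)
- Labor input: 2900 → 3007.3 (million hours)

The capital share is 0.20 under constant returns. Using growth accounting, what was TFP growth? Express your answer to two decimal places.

0.60%

Real output growth = (1481.2 − 1400) / 1400 = 5.8%.
Physical capital growth = (5337.6 − 4800) / 4800 = 11.2%.
Labor input growth = (3007.3 − 2900) / 2900 = 3.7%.
Labor's share = 1 − 0.2 = 0.8.
Physical capital: 0.2 × 11.2 = 2.24 pp.
Labor input: 0.8 × 3.7 = 2.96 pp.
TFP growth = 5.8 − 5.2 = 0.6%.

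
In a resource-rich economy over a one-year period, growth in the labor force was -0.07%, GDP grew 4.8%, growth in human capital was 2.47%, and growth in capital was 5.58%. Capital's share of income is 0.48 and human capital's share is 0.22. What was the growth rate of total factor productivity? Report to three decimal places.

Total factor productivity growth was 1.599%.

Labor's share = 1 − 0.48 − 0.22 = 0.3.
Capital: 0.48 × 5.58 = 2.6784 pp.
Human capital: 0.22 × 2.47 = 0.5434 pp.
The labor force: 0.3 × (-0.07) = -0.021 pp.
TFP growth = 4.8 − 3.2008 = 1.5992%.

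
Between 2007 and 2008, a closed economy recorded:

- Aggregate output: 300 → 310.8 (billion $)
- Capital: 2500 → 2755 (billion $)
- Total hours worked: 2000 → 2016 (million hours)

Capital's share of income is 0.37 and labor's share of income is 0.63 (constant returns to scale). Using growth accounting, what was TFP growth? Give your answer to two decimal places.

Aggregate output growth = (310.8 − 300) / 300 = 3.6%.
Capital growth = (2755 − 2500) / 2500 = 10.2%.
Total hours worked growth = (2016 − 2000) / 2000 = 0.8%.
Labor's share = 1 − 0.37 = 0.63.
Capital: 0.37 × 10.2 = 3.774 pp.
Total hours worked: 0.63 × 0.8 = 0.504 pp.
TFP growth = 3.6 − 4.278 = -0.678%.

-0.68%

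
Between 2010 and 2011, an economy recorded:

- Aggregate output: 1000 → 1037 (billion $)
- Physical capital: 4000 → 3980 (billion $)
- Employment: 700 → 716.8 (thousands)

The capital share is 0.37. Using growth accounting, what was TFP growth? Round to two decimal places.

Aggregate output growth = (1037 − 1000) / 1000 = 3.7%.
Physical capital growth = (3980 − 4000) / 4000 = -0.5%.
Employment growth = (716.8 − 700) / 700 = 2.4%.
Labor's share = 1 − 0.37 = 0.63.
Physical capital: 0.37 × (-0.5) = -0.185 pp.
Employment: 0.63 × 2.4 = 1.512 pp.
TFP growth = 3.7 − 1.327 = 2.373%.

2.37%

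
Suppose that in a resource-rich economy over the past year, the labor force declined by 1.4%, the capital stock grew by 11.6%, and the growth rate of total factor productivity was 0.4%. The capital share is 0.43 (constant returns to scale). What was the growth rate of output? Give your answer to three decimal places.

Output grew 4.590%.

Labor's share = 1 − 0.43 = 0.57.
The capital stock: 0.43 × 11.6 = 4.988 pp.
The labor force: 0.57 × (-1.4) = -0.798 pp.
Output growth = 0.4 + 4.19 = 4.59%.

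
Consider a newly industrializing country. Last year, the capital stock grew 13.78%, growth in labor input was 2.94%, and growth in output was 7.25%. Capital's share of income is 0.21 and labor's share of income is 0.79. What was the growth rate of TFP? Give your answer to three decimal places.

Labor's share = 1 − 0.21 = 0.79.
The capital stock: 0.21 × 13.78 = 2.8938 pp.
Labor input: 0.79 × 2.94 = 2.3226 pp.
TFP growth = 7.25 − 5.2164 = 2.0336%.

2.034%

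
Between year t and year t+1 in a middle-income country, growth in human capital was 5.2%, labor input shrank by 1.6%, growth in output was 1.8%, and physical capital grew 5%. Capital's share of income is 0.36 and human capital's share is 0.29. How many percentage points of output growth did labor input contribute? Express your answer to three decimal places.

-0.560 percentage points

Labor's share = 1 − 0.36 − 0.29 = 0.35.
Contribution = share × growth = 0.35 × (-1.6) = -0.56 pp.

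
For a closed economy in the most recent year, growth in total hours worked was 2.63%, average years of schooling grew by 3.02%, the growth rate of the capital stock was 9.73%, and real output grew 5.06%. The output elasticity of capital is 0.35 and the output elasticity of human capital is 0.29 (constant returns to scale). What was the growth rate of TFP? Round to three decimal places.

Labor's share = 1 − 0.35 − 0.29 = 0.36.
The capital stock: 0.35 × 9.73 = 3.4055 pp.
Average years of schooling: 0.29 × 3.02 = 0.8758 pp.
Total hours worked: 0.36 × 2.63 = 0.9468 pp.
TFP growth = 5.06 − 5.2281 = -0.1681%.

-0.168%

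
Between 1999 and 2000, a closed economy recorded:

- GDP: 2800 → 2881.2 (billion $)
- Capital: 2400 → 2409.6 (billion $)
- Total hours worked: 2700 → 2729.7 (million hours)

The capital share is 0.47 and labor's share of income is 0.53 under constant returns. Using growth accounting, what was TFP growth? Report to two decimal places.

GDP growth = (2881.2 − 2800) / 2800 = 2.9%.
Capital growth = (2409.6 − 2400) / 2400 = 0.4%.
Total hours worked growth = (2729.7 − 2700) / 2700 = 1.1%.
Labor's share = 1 − 0.47 = 0.53.
Capital: 0.47 × 0.4 = 0.188 pp.
Total hours worked: 0.53 × 1.1 = 0.583 pp.
TFP growth = 2.9 − 0.771 = 2.129%.

2.13%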